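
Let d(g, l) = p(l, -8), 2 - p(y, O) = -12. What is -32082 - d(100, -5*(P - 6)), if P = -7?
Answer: -32096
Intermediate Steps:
p(y, O) = 14 (p(y, O) = 2 - 1*(-12) = 2 + 12 = 14)
d(g, l) = 14
-32082 - d(100, -5*(P - 6)) = -32082 - 1*14 = -32082 - 14 = -32096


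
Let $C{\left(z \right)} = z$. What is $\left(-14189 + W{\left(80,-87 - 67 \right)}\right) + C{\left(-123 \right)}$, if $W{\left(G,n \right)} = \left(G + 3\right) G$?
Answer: $-7672$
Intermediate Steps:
$W{\left(G,n \right)} = G \left(3 + G\right)$ ($W{\left(G,n \right)} = \left(3 + G\right) G = G \left(3 + G\right)$)
$\left(-14189 + W{\left(80,-87 - 67 \right)}\right) + C{\left(-123 \right)} = \left(-14189 + 80 \left(3 + 80\right)\right) - 123 = \left(-14189 + 80 \cdot 83\right) - 123 = \left(-14189 + 6640\right) - 123 = -7549 - 123 = -7672$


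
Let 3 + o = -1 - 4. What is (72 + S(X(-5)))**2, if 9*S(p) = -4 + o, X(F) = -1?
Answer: 44944/9 ≈ 4993.8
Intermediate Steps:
o = -8 (o = -3 + (-1 - 4) = -3 - 5 = -8)
S(p) = -4/3 (S(p) = (-4 - 8)/9 = (1/9)*(-12) = -4/3)
(72 + S(X(-5)))**2 = (72 - 4/3)**2 = (212/3)**2 = 44944/9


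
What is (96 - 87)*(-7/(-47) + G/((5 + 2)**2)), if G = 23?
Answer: 12816/2303 ≈ 5.5649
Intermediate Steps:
(96 - 87)*(-7/(-47) + G/((5 + 2)**2)) = (96 - 87)*(-7/(-47) + 23/((5 + 2)**2)) = 9*(-7*(-1/47) + 23/(7**2)) = 9*(7/47 + 23/49) = 9*(1424/2303) = 12816/2303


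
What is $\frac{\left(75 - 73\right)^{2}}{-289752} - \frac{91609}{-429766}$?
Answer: $\frac{1658885744}{7782847377} \approx 0.21315$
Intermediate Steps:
$\frac{\left(75 - 73\right)^{2}}{-289752} - \frac{91609}{-429766} = 2^{2} \left(- \frac{1}{289752}\right) - - \frac{91609}{429766} = 4 \left(- \frac{1}{289752}\right) + \frac{91609}{429766} = - \frac{1}{72438} + \frac{91609}{429766} = \frac{1658885744}{7782847377}$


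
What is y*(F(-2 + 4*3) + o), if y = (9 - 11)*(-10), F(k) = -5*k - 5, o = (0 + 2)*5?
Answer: -900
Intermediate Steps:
o = 10 (o = 2*5 = 10)
F(k) = -5 - 5*k
y = 20 (y = -2*(-10) = 20)
y*(F(-2 + 4*3) + o) = 20*((-5 - 5*(-2 + 4*3)) + 10) = 20*((-5 - 5*(-2 + 12)) + 10) = 20*((-5 - 5*10) + 10) = 20*((-5 - 50) + 10) = 20*(-55 + 10) = 20*(-45) = -900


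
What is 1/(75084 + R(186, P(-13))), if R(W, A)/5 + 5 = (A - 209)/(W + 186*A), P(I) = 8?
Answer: 558/41882587 ≈ 1.3323e-5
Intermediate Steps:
R(W, A) = -25 + 5*(-209 + A)/(W + 186*A) (R(W, A) = -25 + 5*((A - 209)/(W + 186*A)) = -25 + 5*((-209 + A)/(W + 186*A)) = -25 + 5*(-209 + A)/(W + 186*A))
1/(75084 + R(186, P(-13))) = 1/(75084 + 5*(-209 - 929*8 - 5*186)/(186 + 186*8)) = 1/(75084 + 5*(-209 - 7432 - 930)/(186 + 1488)) = 1/(75084 + 5*(-8571)/1674) = 1/(75084 + 5*(1/1674)*(-8571)) = 1/(75084 - 14285/558) = 1/(41882587/558) = 558/41882587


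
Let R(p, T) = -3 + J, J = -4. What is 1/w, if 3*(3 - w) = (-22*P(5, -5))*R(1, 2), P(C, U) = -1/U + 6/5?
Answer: -15/1033 ≈ -0.014521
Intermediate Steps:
R(p, T) = -7 (R(p, T) = -3 - 4 = -7)
P(C, U) = 6/5 - 1/U (P(C, U) = -1/U + 6*(⅕) = -1/U + 6/5 = 6/5 - 1/U)
w = -1033/15 (w = 3 - (-22*(6/5 - 1/(-5)))*(-7)/3 = 3 - (-22*(6/5 - 1*(-⅕)))*(-7)/3 = 3 - (-22*(6/5 + ⅕))*(-7)/3 = 3 - (-22*7/5)*(-7)/3 = 3 - (-154)*(-7)/15 = 3 - ⅓*1078/5 = 3 - 1078/15 = -1033/15 ≈ -68.867)
1/w = 1/(-1033/15) = -15/1033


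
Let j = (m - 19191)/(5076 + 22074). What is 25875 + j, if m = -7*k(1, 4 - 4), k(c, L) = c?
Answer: 351243526/13575 ≈ 25874.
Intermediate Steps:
m = -7 (m = -7*1 = -7)
j = -9599/13575 (j = (-7 - 19191)/(5076 + 22074) = -19198/27150 = -19198*1/27150 = -9599/13575 ≈ -0.70711)
25875 + j = 25875 - 9599/13575 = 351243526/13575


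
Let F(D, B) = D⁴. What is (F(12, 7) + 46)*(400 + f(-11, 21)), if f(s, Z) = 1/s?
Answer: 91420018/11 ≈ 8.3109e+6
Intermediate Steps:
(F(12, 7) + 46)*(400 + f(-11, 21)) = (12⁴ + 46)*(400 + 1/(-11)) = (20736 + 46)*(400 - 1/11) = 20782*(4399/11) = 91420018/11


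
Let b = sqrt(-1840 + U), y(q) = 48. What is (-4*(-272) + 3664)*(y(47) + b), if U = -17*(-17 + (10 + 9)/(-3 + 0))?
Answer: 228096 + 1584*I*sqrt(12990) ≈ 2.281e+5 + 1.8053e+5*I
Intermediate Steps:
U = 1190/3 (U = -17*(-17 + 19/(-3)) = -17*(-17 + 19*(-1/3)) = -17*(-17 - 19/3) = -17*(-70/3) = 1190/3 ≈ 396.67)
b = I*sqrt(12990)/3 (b = sqrt(-1840 + 1190/3) = sqrt(-4330/3) = I*sqrt(12990)/3 ≈ 37.991*I)
(-4*(-272) + 3664)*(y(47) + b) = (-4*(-272) + 3664)*(48 + I*sqrt(12990)/3) = (1088 + 3664)*(48 + I*sqrt(12990)/3) = 4752*(48 + I*sqrt(12990)/3) = 228096 + 1584*I*sqrt(12990)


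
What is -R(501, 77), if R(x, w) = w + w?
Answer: -154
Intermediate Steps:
R(x, w) = 2*w
-R(501, 77) = -2*77 = -1*154 = -154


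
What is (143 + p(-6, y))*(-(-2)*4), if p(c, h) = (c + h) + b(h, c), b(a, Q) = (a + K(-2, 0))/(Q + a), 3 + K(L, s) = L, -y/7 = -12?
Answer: 69268/39 ≈ 1776.1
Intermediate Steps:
y = 84 (y = -7*(-12) = 84)
K(L, s) = -3 + L
b(a, Q) = (-5 + a)/(Q + a) (b(a, Q) = (a + (-3 - 2))/(Q + a) = (a - 5)/(Q + a) = (-5 + a)/(Q + a))
p(c, h) = c + h + (-5 + h)/(c + h) (p(c, h) = (c + h) + (-5 + h)/(c + h) = c + h + (-5 + h)/(c + h))
(143 + p(-6, y))*(-(-2)*4) = (143 + (-5 + 84 + (-6 + 84)**2)/(-6 + 84))*(-(-2)*4) = (143 + (-5 + 84 + 78**2)/78)*(-1*(-2)*4) = (143 + (-5 + 84 + 6084)/78)*(2*4) = (143 + (1/78)*6163)*8 = (143 + 6163/78)*8 = (17317/78)*8 = 69268/39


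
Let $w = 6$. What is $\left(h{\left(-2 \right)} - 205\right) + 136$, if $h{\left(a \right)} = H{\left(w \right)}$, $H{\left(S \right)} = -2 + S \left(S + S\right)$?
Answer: $1$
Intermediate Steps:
$H{\left(S \right)} = -2 + 2 S^{2}$ ($H{\left(S \right)} = -2 + S 2 S = -2 + 2 S^{2}$)
$h{\left(a \right)} = 70$ ($h{\left(a \right)} = -2 + 2 \cdot 6^{2} = -2 + 2 \cdot 36 = -2 + 72 = 70$)
$\left(h{\left(-2 \right)} - 205\right) + 136 = \left(70 - 205\right) + 136 = -135 + 136 = 1$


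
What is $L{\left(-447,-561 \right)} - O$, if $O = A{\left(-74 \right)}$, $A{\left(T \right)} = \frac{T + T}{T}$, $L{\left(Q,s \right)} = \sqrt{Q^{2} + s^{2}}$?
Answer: $-2 + 3 \sqrt{57170} \approx 715.31$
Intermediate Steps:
$A{\left(T \right)} = 2$ ($A{\left(T \right)} = \frac{2 T}{T} = 2$)
$O = 2$
$L{\left(-447,-561 \right)} - O = \sqrt{\left(-447\right)^{2} + \left(-561\right)^{2}} - 2 = \sqrt{199809 + 314721} - 2 = \sqrt{514530} - 2 = 3 \sqrt{57170} - 2 = -2 + 3 \sqrt{57170}$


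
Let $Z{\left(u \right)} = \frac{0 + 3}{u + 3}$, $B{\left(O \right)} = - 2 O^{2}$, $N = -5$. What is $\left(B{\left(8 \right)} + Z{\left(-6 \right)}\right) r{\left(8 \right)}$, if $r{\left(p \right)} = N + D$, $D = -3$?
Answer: $1032$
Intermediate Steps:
$r{\left(p \right)} = -8$ ($r{\left(p \right)} = -5 - 3 = -8$)
$Z{\left(u \right)} = \frac{3}{3 + u}$
$\left(B{\left(8 \right)} + Z{\left(-6 \right)}\right) r{\left(8 \right)} = \left(- 2 \cdot 8^{2} + \frac{3}{3 - 6}\right) \left(-8\right) = \left(\left(-2\right) 64 + \frac{3}{-3}\right) \left(-8\right) = \left(-128 + 3 \left(- \frac{1}{3}\right)\right) \left(-8\right) = \left(-128 - 1\right) \left(-8\right) = \left(-129\right) \left(-8\right) = 1032$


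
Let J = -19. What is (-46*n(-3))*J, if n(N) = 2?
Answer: 1748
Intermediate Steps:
(-46*n(-3))*J = -46*2*(-19) = -92*(-19) = 1748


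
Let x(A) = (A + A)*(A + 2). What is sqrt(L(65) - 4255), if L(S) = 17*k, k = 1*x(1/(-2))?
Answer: I*sqrt(17122)/2 ≈ 65.426*I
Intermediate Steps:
x(A) = 2*A*(2 + A) (x(A) = (2*A)*(2 + A) = 2*A*(2 + A))
k = -3/2 (k = 1*(2*(2 + 1/(-2))/(-2)) = 1*(2*(-1/2)*(2 - 1/2)) = 1*(2*(-1/2)*(3/2)) = 1*(-3/2) = -3/2 ≈ -1.5000)
L(S) = -51/2 (L(S) = 17*(-3/2) = -51/2)
sqrt(L(65) - 4255) = sqrt(-51/2 - 4255) = sqrt(-8561/2) = I*sqrt(17122)/2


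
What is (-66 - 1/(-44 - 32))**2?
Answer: 25150225/5776 ≈ 4354.3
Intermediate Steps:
(-66 - 1/(-44 - 32))**2 = (-66 - 1/(-76))**2 = (-66 - 1*(-1/76))**2 = (-66 + 1/76)**2 = (-5015/76)**2 = 25150225/5776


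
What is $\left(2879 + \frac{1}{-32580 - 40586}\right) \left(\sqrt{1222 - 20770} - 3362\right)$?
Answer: $- \frac{354094098753}{36583} + \frac{631934739 i \sqrt{543}}{36583} \approx -9.6792 \cdot 10^{6} + 4.0253 \cdot 10^{5} i$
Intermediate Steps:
$\left(2879 + \frac{1}{-32580 - 40586}\right) \left(\sqrt{1222 - 20770} - 3362\right) = \left(2879 + \frac{1}{-73166}\right) \left(\sqrt{-19548} - 3362\right) = \left(2879 - \frac{1}{73166}\right) \left(6 i \sqrt{543} - 3362\right) = \frac{210644913 \left(-3362 + 6 i \sqrt{543}\right)}{73166} = - \frac{354094098753}{36583} + \frac{631934739 i \sqrt{543}}{36583}$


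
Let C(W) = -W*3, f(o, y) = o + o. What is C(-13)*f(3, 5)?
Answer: 234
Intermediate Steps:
f(o, y) = 2*o
C(W) = -3*W
C(-13)*f(3, 5) = (-3*(-13))*(2*3) = 39*6 = 234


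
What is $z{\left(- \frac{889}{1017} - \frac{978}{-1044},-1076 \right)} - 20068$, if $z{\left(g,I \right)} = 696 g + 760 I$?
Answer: $- \frac{284008912}{339} \approx -8.3778 \cdot 10^{5}$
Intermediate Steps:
$z{\left(- \frac{889}{1017} - \frac{978}{-1044},-1076 \right)} - 20068 = \left(696 \left(- \frac{889}{1017} - \frac{978}{-1044}\right) + 760 \left(-1076\right)\right) - 20068 = \left(696 \left(\left(-889\right) \frac{1}{1017} - - \frac{163}{174}\right) - 817760\right) - 20068 = \left(696 \left(- \frac{889}{1017} + \frac{163}{174}\right) - 817760\right) - 20068 = \left(696 \cdot \frac{3695}{58986} - 817760\right) - 20068 = \left(\frac{14780}{339} - 817760\right) - 20068 = - \frac{277205860}{339} - 20068 = - \frac{284008912}{339}$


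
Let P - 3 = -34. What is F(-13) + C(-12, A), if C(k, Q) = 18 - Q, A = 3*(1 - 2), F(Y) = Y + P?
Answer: -23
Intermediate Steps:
P = -31 (P = 3 - 34 = -31)
F(Y) = -31 + Y (F(Y) = Y - 31 = -31 + Y)
A = -3 (A = 3*(-1) = -3)
F(-13) + C(-12, A) = (-31 - 13) + (18 - 1*(-3)) = -44 + (18 + 3) = -44 + 21 = -23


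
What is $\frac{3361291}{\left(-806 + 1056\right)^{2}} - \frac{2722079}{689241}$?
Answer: $\frac{2146609632631}{43077562500} \approx 49.831$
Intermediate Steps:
$\frac{3361291}{\left(-806 + 1056\right)^{2}} - \frac{2722079}{689241} = \frac{3361291}{250^{2}} - \frac{2722079}{689241} = \frac{3361291}{62500} - \frac{2722079}{689241} = \frac{2146609632631}{43077562500}$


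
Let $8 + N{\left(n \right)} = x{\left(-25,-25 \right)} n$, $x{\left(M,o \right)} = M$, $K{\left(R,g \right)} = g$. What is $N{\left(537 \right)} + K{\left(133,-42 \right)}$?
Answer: $-13475$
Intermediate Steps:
$N{\left(n \right)} = -8 - 25 n$
$N{\left(537 \right)} + K{\left(133,-42 \right)} = \left(-8 - 13425\right) - 42 = -13433 - 42 = -13475$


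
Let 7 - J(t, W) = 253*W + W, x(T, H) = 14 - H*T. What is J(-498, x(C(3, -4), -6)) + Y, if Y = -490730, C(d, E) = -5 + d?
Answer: -491231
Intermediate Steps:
x(T, H) = 14 - H*T
J(t, W) = 7 - 254*W (J(t, W) = 7 - (253*W + W) = 7 - 254*W)
J(-498, x(C(3, -4), -6)) + Y = (7 - 254*(14 - 1*(-6)*(-5 + 3))) - 490730 = (7 - 254*(14 - 1*(-6)*(-2))) - 490730 = (7 - 254*(14 - 12)) - 490730 = (7 - 254*2) - 490730 = (7 - 508) - 490730 = -501 - 490730 = -491231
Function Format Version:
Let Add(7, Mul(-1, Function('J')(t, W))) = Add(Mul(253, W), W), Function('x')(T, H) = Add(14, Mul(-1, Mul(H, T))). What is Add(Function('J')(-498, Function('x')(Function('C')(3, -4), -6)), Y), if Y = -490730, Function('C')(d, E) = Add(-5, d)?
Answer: -491231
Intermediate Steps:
Function('x')(T, H) = Add(14, Mul(-1, H, T))
Function('J')(t, W) = Add(7, Mul(-254, W)) (Function('J')(t, W) = Add(7, Mul(-1, Add(Mul(253, W), W))) = Add(7, Mul(-1, Mul(254, W))) = Add(7, Mul(-254, W)))
Add(Function('J')(-498, Function('x')(Function('C')(3, -4), -6)), Y) = Add(Add(7, Mul(-254, Add(14, Mul(-1, -6, Add(-5, 3))))), -490730) = Add(Add(7, Mul(-254, Add(14, Mul(-1, -6, -2)))), -490730) = Add(Add(7, Mul(-254, Add(14, -12))), -490730) = Add(Add(7, Mul(-254, 2)), -490730) = Add(Add(7, -508), -490730) = Add(-501, -490730) = -491231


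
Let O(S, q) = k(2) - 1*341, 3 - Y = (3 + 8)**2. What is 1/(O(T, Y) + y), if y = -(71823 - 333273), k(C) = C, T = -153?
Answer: 1/261111 ≈ 3.8298e-6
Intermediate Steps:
Y = -118 (Y = 3 - (3 + 8)**2 = 3 - 1*11**2 = 3 - 1*121 = 3 - 121 = -118)
O(S, q) = -339 (O(S, q) = 2 - 1*341 = 2 - 341 = -339)
y = 261450 (y = -1*(-261450) = 261450)
1/(O(T, Y) + y) = 1/(-339 + 261450) = 1/261111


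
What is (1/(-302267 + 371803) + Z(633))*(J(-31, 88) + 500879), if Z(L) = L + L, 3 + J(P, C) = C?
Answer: 11025287976057/17384 ≈ 6.3422e+8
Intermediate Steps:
J(P, C) = -3 + C
Z(L) = 2*L
(1/(-302267 + 371803) + Z(633))*(J(-31, 88) + 500879) = (1/(-302267 + 371803) + 2*633)*((-3 + 88) + 500879) = (1/69536 + 1266)*(85 + 500879) = (1/69536 + 1266)*500964 = (88032577/69536)*500964 = 11025287976057/17384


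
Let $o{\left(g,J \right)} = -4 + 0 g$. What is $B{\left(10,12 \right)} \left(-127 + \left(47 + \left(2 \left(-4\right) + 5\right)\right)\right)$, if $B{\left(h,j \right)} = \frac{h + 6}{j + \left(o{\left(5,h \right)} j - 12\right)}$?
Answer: $\frac{83}{3} \approx 27.667$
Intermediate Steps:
$o{\left(g,J \right)} = -4$ ($o{\left(g,J \right)} = -4 + 0 = -4$)
$B{\left(h,j \right)} = \frac{6 + h}{-12 - 3 j}$ ($B{\left(h,j \right)} = \frac{h + 6}{j - \left(12 + 4 j\right)} = \frac{6 + h}{j - \left(12 + 4 j\right)} = \frac{6 + h}{-12 - 3 j}$)
$B{\left(10,12 \right)} \left(-127 + \left(47 + \left(2 \left(-4\right) + 5\right)\right)\right) = \frac{6 + 10}{3 \left(-4 - 12\right)} \left(-127 + \left(47 + \left(2 \left(-4\right) + 5\right)\right)\right) = \frac{1}{3} \frac{1}{-4 - 12} \cdot 16 \left(-127 + \left(47 + \left(-8 + 5\right)\right)\right) = \frac{1}{3} \frac{1}{-16} \cdot 16 \left(-127 + \left(47 - 3\right)\right) = \frac{1}{3} \left(- \frac{1}{16}\right) 16 \left(-127 + 44\right) = \left(- \frac{1}{3}\right) \left(-83\right) = \frac{83}{3}$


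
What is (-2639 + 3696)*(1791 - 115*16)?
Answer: -51793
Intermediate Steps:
(-2639 + 3696)*(1791 - 115*16) = 1057*(1791 - 1840) = 1057*(-49) = -51793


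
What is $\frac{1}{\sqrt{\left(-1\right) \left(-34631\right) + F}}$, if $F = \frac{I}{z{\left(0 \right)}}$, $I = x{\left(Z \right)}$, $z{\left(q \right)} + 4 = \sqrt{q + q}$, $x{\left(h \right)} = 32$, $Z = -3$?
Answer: $\frac{\sqrt{3847}}{11541} \approx 0.0053742$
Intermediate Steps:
$z{\left(q \right)} = -4 + \sqrt{2} \sqrt{q}$ ($z{\left(q \right)} = -4 + \sqrt{q + q} = -4 + \sqrt{2 q} = -4 + \sqrt{2} \sqrt{q}$)
$I = 32$
$F = -8$ ($F = \frac{32}{-4 + \sqrt{2} \sqrt{0}} = \frac{32}{-4 + \sqrt{2} \cdot 0} = \frac{32}{-4 + 0} = \frac{32}{-4} = 32 \left(- \frac{1}{4}\right) = -8$)
$\frac{1}{\sqrt{\left(-1\right) \left(-34631\right) + F}} = \frac{1}{\sqrt{\left(-1\right) \left(-34631\right) - 8}} = \frac{1}{\sqrt{34631 - 8}} = \frac{1}{\sqrt{34623}} = \frac{1}{3 \sqrt{3847}} = \frac{\sqrt{3847}}{11541}$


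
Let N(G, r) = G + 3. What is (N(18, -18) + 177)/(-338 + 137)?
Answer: -66/67 ≈ -0.98507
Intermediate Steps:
N(G, r) = 3 + G
(N(18, -18) + 177)/(-338 + 137) = ((3 + 18) + 177)/(-338 + 137) = (21 + 177)/(-201) = 198*(-1/201) = -66/67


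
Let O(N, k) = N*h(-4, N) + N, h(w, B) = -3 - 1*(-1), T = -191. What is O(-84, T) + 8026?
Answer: 8110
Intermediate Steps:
h(w, B) = -2 (h(w, B) = -3 + 1 = -2)
O(N, k) = -N (O(N, k) = N*(-2) + N = -2*N + N = -N)
O(-84, T) + 8026 = -1*(-84) + 8026 = 84 + 8026 = 8110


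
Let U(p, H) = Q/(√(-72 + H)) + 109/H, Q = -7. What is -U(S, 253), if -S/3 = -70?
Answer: -109/253 + 7*√181/181 ≈ 0.089476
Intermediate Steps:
S = 210 (S = -3*(-70) = 210)
U(p, H) = -7/√(-72 + H) + 109/H
-U(S, 253) = -(-7/√(-72 + 253) + 109/253) = -(-7*√181/181 + 109*(1/253)) = -(-7*√181/181 + 109/253) = -(109/253 - 7*√181/181) = -109/253 + 7*√181/181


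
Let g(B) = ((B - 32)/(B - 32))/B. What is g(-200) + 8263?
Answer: 1652599/200 ≈ 8263.0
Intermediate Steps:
g(B) = 1/B (g(B) = ((-32 + B)/(-32 + B))/B = 1/B)
g(-200) + 8263 = 1/(-200) + 8263 = -1/200 + 8263 = 1652599/200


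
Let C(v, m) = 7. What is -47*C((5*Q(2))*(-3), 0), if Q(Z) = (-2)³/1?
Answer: -329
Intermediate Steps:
Q(Z) = -8 (Q(Z) = -8*1 = -8)
-47*C((5*Q(2))*(-3), 0) = -47*7 = -329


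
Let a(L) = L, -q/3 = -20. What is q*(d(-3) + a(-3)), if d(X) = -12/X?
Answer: 60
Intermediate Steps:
q = 60 (q = -3*(-20) = 60)
q*(d(-3) + a(-3)) = 60*(-12/(-3) - 3) = 60*(-12*(-⅓) - 3) = 60*(4 - 3) = 60*1 = 60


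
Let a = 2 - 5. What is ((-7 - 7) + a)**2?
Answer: 289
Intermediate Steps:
a = -3
((-7 - 7) + a)**2 = ((-7 - 7) - 3)**2 = (-14 - 3)**2 = (-17)**2 = 289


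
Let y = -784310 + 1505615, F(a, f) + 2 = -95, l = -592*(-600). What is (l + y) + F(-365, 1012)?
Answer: 1076408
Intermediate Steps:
l = 355200
F(a, f) = -97 (F(a, f) = -2 - 95 = -97)
y = 721305
(l + y) + F(-365, 1012) = (355200 + 721305) - 97 = 1076505 - 97 = 1076408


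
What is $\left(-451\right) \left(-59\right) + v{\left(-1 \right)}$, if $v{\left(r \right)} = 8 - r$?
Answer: $26618$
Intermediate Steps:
$\left(-451\right) \left(-59\right) + v{\left(-1 \right)} = \left(-451\right) \left(-59\right) + \left(8 - -1\right) = 26609 + \left(8 + 1\right) = 26609 + 9 = 26618$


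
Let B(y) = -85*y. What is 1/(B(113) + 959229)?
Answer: 1/949624 ≈ 1.0530e-6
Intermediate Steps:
1/(B(113) + 959229) = 1/(-85*113 + 959229) = 1/(-9605 + 959229) = 1/949624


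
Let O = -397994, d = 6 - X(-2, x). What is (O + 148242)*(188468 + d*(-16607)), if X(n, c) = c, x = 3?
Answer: -34627365544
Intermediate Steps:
d = 3 (d = 6 - 1*3 = 6 - 3 = 3)
(O + 148242)*(188468 + d*(-16607)) = (-397994 + 148242)*(188468 + 3*(-16607)) = -249752*(188468 - 49821) = -249752*138647 = -34627365544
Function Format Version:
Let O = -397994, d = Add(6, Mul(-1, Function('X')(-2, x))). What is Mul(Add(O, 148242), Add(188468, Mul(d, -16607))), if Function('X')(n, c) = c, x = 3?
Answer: -34627365544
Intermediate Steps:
d = 3 (d = Add(6, Mul(-1, 3)) = Add(6, -3) = 3)
Mul(Add(O, 148242), Add(188468, Mul(d, -16607))) = Mul(Add(-397994, 148242), Add(188468, Mul(3, -16607))) = Mul(-249752, Add(188468, -49821)) = Mul(-249752, 138647) = -34627365544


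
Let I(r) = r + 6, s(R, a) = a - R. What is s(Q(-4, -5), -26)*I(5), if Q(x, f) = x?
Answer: -242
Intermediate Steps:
I(r) = 6 + r
s(Q(-4, -5), -26)*I(5) = (-26 - 1*(-4))*(6 + 5) = (-26 + 4)*11 = -22*11 = -242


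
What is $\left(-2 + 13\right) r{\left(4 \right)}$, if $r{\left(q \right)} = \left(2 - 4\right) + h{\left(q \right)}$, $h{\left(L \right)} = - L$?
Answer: $-66$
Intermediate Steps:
$r{\left(q \right)} = -2 - q$ ($r{\left(q \right)} = \left(2 - 4\right) - q = -2 - q$)
$\left(-2 + 13\right) r{\left(4 \right)} = \left(-2 + 13\right) \left(-2 - 4\right) = 11 \left(-2 - 4\right) = 11 \left(-6\right) = -66$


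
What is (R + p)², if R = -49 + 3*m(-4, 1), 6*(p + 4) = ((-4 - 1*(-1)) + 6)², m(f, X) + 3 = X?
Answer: 13225/4 ≈ 3306.3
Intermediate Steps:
m(f, X) = -3 + X
p = -5/2 (p = -4 + ((-4 - 1*(-1)) + 6)²/6 = -4 + ((-4 + 1) + 6)²/6 = -4 + (-3 + 6)²/6 = -4 + (⅙)*3² = -4 + (⅙)*9 = -4 + 3/2 = -5/2 ≈ -2.5000)
R = -55 (R = -49 + 3*(-3 + 1) = -49 + 3*(-2) = -49 - 6 = -55)
(R + p)² = (-55 - 5/2)² = (-115/2)² = 13225/4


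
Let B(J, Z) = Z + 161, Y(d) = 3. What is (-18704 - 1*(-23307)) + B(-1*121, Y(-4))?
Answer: 4767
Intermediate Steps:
B(J, Z) = 161 + Z
(-18704 - 1*(-23307)) + B(-1*121, Y(-4)) = (-18704 - 1*(-23307)) + (161 + 3) = (-18704 + 23307) + 164 = 4603 + 164 = 4767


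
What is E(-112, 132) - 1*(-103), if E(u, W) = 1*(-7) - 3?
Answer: 93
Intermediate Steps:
E(u, W) = -10 (E(u, W) = -7 - 3 = -10)
E(-112, 132) - 1*(-103) = -10 - 1*(-103) = -10 + 103 = 93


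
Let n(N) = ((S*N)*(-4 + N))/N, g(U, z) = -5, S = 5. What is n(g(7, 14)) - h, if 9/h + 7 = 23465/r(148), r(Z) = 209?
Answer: -17403/386 ≈ -45.086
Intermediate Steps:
h = 33/386 (h = 9/(-7 + 23465/209) = 9/(-7 + 23465*(1/209)) = 9/(-7 + 1235/11) = 9/(1158/11) = 9*(11/1158) = 33/386 ≈ 0.085492)
n(N) = -20 + 5*N (n(N) = ((5*N)*(-4 + N))/N = (5*N*(-4 + N))/N = -20 + 5*N)
n(g(7, 14)) - h = (-20 + 5*(-5)) - 1*33/386 = (-20 - 25) - 33/386 = -45 - 33/386 = -17403/386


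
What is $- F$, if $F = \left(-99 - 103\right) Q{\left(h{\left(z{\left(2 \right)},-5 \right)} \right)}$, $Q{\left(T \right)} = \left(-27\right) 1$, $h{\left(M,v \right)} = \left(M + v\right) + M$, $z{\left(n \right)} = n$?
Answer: $-5454$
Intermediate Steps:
$h{\left(M,v \right)} = v + 2 M$
$Q{\left(T \right)} = -27$
$F = 5454$ ($F = \left(-99 - 103\right) \left(-27\right) = \left(-202\right) \left(-27\right) = 5454$)
$- F = \left(-1\right) 5454 = -5454$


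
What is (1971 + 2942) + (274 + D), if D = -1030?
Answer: 4157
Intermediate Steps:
(1971 + 2942) + (274 + D) = (1971 + 2942) + (274 - 1030) = 4913 - 756 = 4157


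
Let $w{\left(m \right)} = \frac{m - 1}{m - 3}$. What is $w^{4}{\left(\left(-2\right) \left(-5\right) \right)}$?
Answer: $\frac{6561}{2401} \approx 2.7326$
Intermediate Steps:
$w{\left(m \right)} = \frac{-1 + m}{-3 + m}$
$w^{4}{\left(\left(-2\right) \left(-5\right) \right)} = \left(\frac{-1 - -10}{-3 - -10}\right)^{4} = \left(\frac{-1 + 10}{-3 + 10}\right)^{4} = \left(\frac{1}{7} \cdot 9\right)^{4} = \left(\frac{9}{7}\right)^{4} = \frac{6561}{2401}$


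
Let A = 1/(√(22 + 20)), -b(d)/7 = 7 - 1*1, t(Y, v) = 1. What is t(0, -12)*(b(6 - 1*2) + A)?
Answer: -42 + √42/42 ≈ -41.846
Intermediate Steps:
b(d) = -42 (b(d) = -7*(7 - 1*1) = -7*(7 - 1) = -7*6 = -42)
A = √42/42 (A = 1/(√42) = √42/42 ≈ 0.15430)
t(0, -12)*(b(6 - 1*2) + A) = 1*(-42 + √42/42) = -42 + √42/42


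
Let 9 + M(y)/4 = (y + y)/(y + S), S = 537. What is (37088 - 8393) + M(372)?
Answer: 8684669/303 ≈ 28662.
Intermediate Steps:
M(y) = -36 + 8*y/(537 + y) (M(y) = -36 + 4*((y + y)/(y + 537)) = -36 + 4*((2*y)/(537 + y)) = -36 + 4*(2*y/(537 + y)) = -36 + 8*y/(537 + y))
(37088 - 8393) + M(372) = (37088 - 8393) + 4*(-4833 - 7*372)/(537 + 372) = 28695 + 4*(-4833 - 2604)/909 = 28695 + 4*(1/909)*(-7437) = 28695 - 9916/303 = 8684669/303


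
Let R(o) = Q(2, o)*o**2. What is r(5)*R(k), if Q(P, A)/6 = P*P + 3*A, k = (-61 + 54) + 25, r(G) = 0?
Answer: 0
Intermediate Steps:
k = 18 (k = -7 + 25 = 18)
Q(P, A) = 6*P**2 + 18*A (Q(P, A) = 6*(P*P + 3*A) = 6*(P**2 + 3*A) = 6*P**2 + 18*A)
R(o) = o**2*(24 + 18*o) (R(o) = (6*2**2 + 18*o)*o**2 = (6*4 + 18*o)*o**2 = (24 + 18*o)*o**2 = o**2*(24 + 18*o))
r(5)*R(k) = 0*(18**2*(24 + 18*18)) = 0*(324*(24 + 324)) = 0*(324*348) = 0*112752 = 0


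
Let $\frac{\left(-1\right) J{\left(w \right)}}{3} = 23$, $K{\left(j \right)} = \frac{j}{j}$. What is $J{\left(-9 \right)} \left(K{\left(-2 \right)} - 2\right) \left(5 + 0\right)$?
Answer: $345$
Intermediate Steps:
$K{\left(j \right)} = 1$
$J{\left(w \right)} = -69$ ($J{\left(w \right)} = \left(-3\right) 23 = -69$)
$J{\left(-9 \right)} \left(K{\left(-2 \right)} - 2\right) \left(5 + 0\right) = - 69 \left(1 - 2\right) \left(5 + 0\right) = - 69 \left(\left(-1\right) 5\right) = \left(-69\right) \left(-5\right) = 345$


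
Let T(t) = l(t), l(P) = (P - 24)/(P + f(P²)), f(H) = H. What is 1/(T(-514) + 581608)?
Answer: 131841/76679780059 ≈ 1.7194e-6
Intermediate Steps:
l(P) = (-24 + P)/(P + P²) (l(P) = (P - 24)/(P + P²) = (-24 + P)/(P + P²))
T(t) = (-24 + t)/(t*(1 + t))
1/(T(-514) + 581608) = 1/((-24 - 514)/((-514)*(1 - 514)) + 581608) = 1/(-1/514*(-538)/(-513) + 581608) = 1/(-1/514*(-1/513)*(-538) + 581608) = 1/(-269/131841 + 581608) = 1/(76679780059/131841) = 131841/76679780059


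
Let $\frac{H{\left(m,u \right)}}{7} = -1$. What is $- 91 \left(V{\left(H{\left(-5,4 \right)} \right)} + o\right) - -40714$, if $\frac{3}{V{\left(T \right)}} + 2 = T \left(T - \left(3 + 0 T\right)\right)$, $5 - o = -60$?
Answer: $\frac{2366059}{68} \approx 34795.0$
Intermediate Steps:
$H{\left(m,u \right)} = -7$ ($H{\left(m,u \right)} = 7 \left(-1\right) = -7$)
$o = 65$ ($o = 5 - -60 = 5 + 60 = 65$)
$V{\left(T \right)} = \frac{3}{-2 + T \left(-3 + T\right)}$ ($V{\left(T \right)} = \frac{3}{-2 + T \left(T - \left(3 + 0 T\right)\right)} = \frac{3}{-2 + T \left(T + \left(0 - 3\right)\right)} = \frac{3}{-2 + T \left(T - 3\right)} = \frac{3}{-2 + T \left(-3 + T\right)}$)
$- 91 \left(V{\left(H{\left(-5,4 \right)} \right)} + o\right) - -40714 = - 91 \left(\frac{3}{-2 + \left(-7\right)^{2} - -21} + 65\right) - -40714 = - 91 \left(\frac{3}{-2 + 49 + 21} + 65\right) + 40714 = - 91 \left(\frac{3}{68} + 65\right) + 40714 = \left(-91\right) \frac{4423}{68} + 40714 = - \frac{402493}{68} + 40714 = \frac{2366059}{68}$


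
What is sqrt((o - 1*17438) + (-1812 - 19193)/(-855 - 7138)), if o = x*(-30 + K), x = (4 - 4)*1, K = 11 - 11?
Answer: I*sqrt(1113911905497)/7993 ≈ 132.04*I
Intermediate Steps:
K = 0
x = 0 (x = 0*1 = 0)
o = 0 (o = 0*(-30 + 0) = 0*(-30) = 0)
sqrt((o - 1*17438) + (-1812 - 19193)/(-855 - 7138)) = sqrt((0 - 1*17438) + (-1812 - 19193)/(-855 - 7138)) = sqrt((0 - 17438) - 21005/(-7993)) = sqrt(-17438 - 21005*(-1/7993)) = sqrt(-17438 + 21005/7993) = sqrt(-139360929/7993) = I*sqrt(1113911905497)/7993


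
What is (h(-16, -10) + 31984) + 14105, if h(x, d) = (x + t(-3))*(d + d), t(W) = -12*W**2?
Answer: 48569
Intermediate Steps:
h(x, d) = 2*d*(-108 + x) (h(x, d) = (x - 12*(-3)**2)*(d + d) = (x - 12*9)*(2*d) = (x - 108)*(2*d) = (-108 + x)*(2*d) = 2*d*(-108 + x))
(h(-16, -10) + 31984) + 14105 = (2*(-10)*(-108 - 16) + 31984) + 14105 = (2*(-10)*(-124) + 31984) + 14105 = (2480 + 31984) + 14105 = 34464 + 14105 = 48569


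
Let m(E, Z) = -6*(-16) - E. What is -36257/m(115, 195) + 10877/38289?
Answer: 1388450936/727491 ≈ 1908.5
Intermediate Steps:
m(E, Z) = 96 - E
-36257/m(115, 195) + 10877/38289 = -36257/(96 - 1*115) + 10877/38289 = -36257/(96 - 115) + 10877*(1/38289) = -36257/(-19) + 10877/38289 = -36257*(-1/19) + 10877/38289 = 36257/19 + 10877/38289 = 1388450936/727491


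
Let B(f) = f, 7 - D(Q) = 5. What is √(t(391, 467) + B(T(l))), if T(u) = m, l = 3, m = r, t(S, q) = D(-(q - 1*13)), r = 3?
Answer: √5 ≈ 2.2361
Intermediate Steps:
D(Q) = 2 (D(Q) = 7 - 1*5 = 7 - 5 = 2)
t(S, q) = 2
m = 3
T(u) = 3
√(t(391, 467) + B(T(l))) = √(2 + 3) = √5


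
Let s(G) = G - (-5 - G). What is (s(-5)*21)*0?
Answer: 0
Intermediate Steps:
s(G) = 5 + 2*G (s(G) = G + (5 + G) = 5 + 2*G)
(s(-5)*21)*0 = ((5 + 2*(-5))*21)*0 = ((5 - 10)*21)*0 = -5*21*0 = -105*0 = 0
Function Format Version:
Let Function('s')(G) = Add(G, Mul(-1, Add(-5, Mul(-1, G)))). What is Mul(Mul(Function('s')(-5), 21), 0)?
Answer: 0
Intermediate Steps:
Function('s')(G) = Add(5, Mul(2, G)) (Function('s')(G) = Add(G, Add(5, G)) = Add(5, Mul(2, G)))
Mul(Mul(Function('s')(-5), 21), 0) = Mul(Mul(Add(5, Mul(2, -5)), 21), 0) = Mul(Mul(Add(5, -10), 21), 0) = Mul(Mul(-5, 21), 0) = Mul(-105, 0) = 0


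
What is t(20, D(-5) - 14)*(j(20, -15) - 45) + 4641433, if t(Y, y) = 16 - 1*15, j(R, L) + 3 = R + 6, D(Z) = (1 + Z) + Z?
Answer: 4641411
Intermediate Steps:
D(Z) = 1 + 2*Z
j(R, L) = 3 + R (j(R, L) = -3 + (R + 6) = -3 + (6 + R) = 3 + R)
t(Y, y) = 1 (t(Y, y) = 16 - 15 = 1)
t(20, D(-5) - 14)*(j(20, -15) - 45) + 4641433 = 1*((3 + 20) - 45) + 4641433 = 1*(23 - 45) + 4641433 = 1*(-22) + 4641433 = -22 + 4641433 = 4641411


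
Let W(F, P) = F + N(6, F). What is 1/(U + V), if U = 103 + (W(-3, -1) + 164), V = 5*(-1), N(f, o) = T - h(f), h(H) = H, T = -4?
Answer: 1/249 ≈ 0.0040161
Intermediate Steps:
N(f, o) = -4 - f
V = -5
W(F, P) = -10 + F (W(F, P) = F + (-4 - 1*6) = F + (-4 - 6) = F - 10 = -10 + F)
U = 254 (U = 103 + ((-10 - 3) + 164) = 103 + (-13 + 164) = 103 + 151 = 254)
1/(U + V) = 1/(254 - 5) = 1/249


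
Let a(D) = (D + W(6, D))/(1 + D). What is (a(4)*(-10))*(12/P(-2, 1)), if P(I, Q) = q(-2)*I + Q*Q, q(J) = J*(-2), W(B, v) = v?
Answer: 192/7 ≈ 27.429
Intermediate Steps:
a(D) = 2*D/(1 + D) (a(D) = (D + D)/(1 + D) = (2*D)/(1 + D) = 2*D/(1 + D))
q(J) = -2*J
P(I, Q) = Q² + 4*I (P(I, Q) = (-2*(-2))*I + Q*Q = 4*I + Q² = Q² + 4*I)
(a(4)*(-10))*(12/P(-2, 1)) = ((2*4/(1 + 4))*(-10))*(12/(1² + 4*(-2))) = ((2*4/5)*(-10))*(12/(1 - 8)) = ((2*4*(⅕))*(-10))*(12/(-7)) = ((8/5)*(-10))*(12*(-⅐)) = -16*(-12/7) = 192/7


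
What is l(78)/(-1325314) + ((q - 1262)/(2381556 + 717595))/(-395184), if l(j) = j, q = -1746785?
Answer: -46606305081697/811579147196939088 ≈ -5.7427e-5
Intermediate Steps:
l(78)/(-1325314) + ((q - 1262)/(2381556 + 717595))/(-395184) = 78/(-1325314) + ((-1746785 - 1262)/(2381556 + 717595))/(-395184) = 78*(-1/1325314) - 1748047/3099151*(-1/395184) = -39/662657 - 1748047*1/3099151*(-1/395184) = -39/662657 - 1748047/3099151*(-1/395184) = -39/662657 + 1748047/1224734888784 = -46606305081697/811579147196939088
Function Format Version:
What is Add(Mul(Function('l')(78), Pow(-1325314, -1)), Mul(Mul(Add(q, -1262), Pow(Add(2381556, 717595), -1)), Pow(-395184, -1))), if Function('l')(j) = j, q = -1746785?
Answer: Rational(-46606305081697, 811579147196939088) ≈ -5.7427e-5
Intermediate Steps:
Add(Mul(Function('l')(78), Pow(-1325314, -1)), Mul(Mul(Add(q, -1262), Pow(Add(2381556, 717595), -1)), Pow(-395184, -1))) = Add(Mul(78, Pow(-1325314, -1)), Mul(Mul(Add(-1746785, -1262), Pow(Add(2381556, 717595), -1)), Pow(-395184, -1))) = Add(Mul(78, Rational(-1, 1325314)), Mul(Mul(-1748047, Pow(3099151, -1)), Rational(-1, 395184))) = Add(Rational(-39, 662657), Mul(Mul(-1748047, Rational(1, 3099151)), Rational(-1, 395184))) = Add(Rational(-39, 662657), Mul(Rational(-1748047, 3099151), Rational(-1, 395184))) = Add(Rational(-39, 662657), Rational(1748047, 1224734888784)) = Rational(-46606305081697, 811579147196939088)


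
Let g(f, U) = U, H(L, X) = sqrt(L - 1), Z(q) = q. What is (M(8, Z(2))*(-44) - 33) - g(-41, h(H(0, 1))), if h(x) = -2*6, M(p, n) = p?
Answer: -373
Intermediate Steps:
H(L, X) = sqrt(-1 + L)
h(x) = -12
(M(8, Z(2))*(-44) - 33) - g(-41, h(H(0, 1))) = (8*(-44) - 33) - 1*(-12) = (-352 - 33) + 12 = -385 + 12 = -373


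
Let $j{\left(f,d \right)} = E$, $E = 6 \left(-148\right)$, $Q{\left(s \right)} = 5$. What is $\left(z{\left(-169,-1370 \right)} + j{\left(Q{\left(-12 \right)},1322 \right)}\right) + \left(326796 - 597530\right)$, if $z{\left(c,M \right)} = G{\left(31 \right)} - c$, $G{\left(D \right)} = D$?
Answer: $-271422$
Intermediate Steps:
$E = -888$
$j{\left(f,d \right)} = -888$
$z{\left(c,M \right)} = 31 - c$
$\left(z{\left(-169,-1370 \right)} + j{\left(Q{\left(-12 \right)},1322 \right)}\right) + \left(326796 - 597530\right) = \left(\left(31 - -169\right) - 888\right) + \left(326796 - 597530\right) = \left(\left(31 + 169\right) - 888\right) + \left(326796 - 597530\right) = \left(200 - 888\right) - 270734 = -688 - 270734 = -271422$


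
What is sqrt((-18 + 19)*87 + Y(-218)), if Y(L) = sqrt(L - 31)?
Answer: sqrt(87 + I*sqrt(249)) ≈ 9.3653 + 0.84245*I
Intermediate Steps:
Y(L) = sqrt(-31 + L)
sqrt((-18 + 19)*87 + Y(-218)) = sqrt((-18 + 19)*87 + sqrt(-31 - 218)) = sqrt(1*87 + sqrt(-249)) = sqrt(87 + I*sqrt(249))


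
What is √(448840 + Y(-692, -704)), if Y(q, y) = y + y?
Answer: 2*√111858 ≈ 668.90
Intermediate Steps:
Y(q, y) = 2*y
√(448840 + Y(-692, -704)) = √(448840 + 2*(-704)) = √(448840 - 1408) = √447432 = 2*√111858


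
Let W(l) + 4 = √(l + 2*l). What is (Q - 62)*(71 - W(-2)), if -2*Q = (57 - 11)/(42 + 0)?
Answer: -65675/14 + 2627*I*√6/42 ≈ -4691.1 + 153.21*I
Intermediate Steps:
W(l) = -4 + √3*√l (W(l) = -4 + √(l + 2*l) = -4 + √(3*l) = -4 + √3*√l)
Q = -23/42 (Q = -(57 - 11)/(2*(42 + 0)) = -23/42 ≈ -0.54762)
(Q - 62)*(71 - W(-2)) = (-23/42 - 62)*(71 - (-4 + √3*√(-2))) = -2627*(71 - (-4 + √3*(I*√2)))/42 = -2627*(71 - (-4 + I*√6))/42 = -2627*(71 + (4 - I*√6))/42 = -2627*(75 - I*√6)/42 = -65675/14 + 2627*I*√6/42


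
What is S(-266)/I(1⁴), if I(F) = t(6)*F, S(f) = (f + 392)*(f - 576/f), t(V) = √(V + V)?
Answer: -105270*√3/19 ≈ -9596.5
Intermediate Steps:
t(V) = √2*√V (t(V) = √(2*V) = √2*√V)
S(f) = (392 + f)*(f - 576/f)
I(F) = 2*F*√3 (I(F) = (√2*√6)*F = (2*√3)*F = 2*F*√3)
S(-266)/I(1⁴) = (-576 + (-266)² - 225792/(-266) + 392*(-266))/((2*1⁴*√3)) = (-576 + 70756 - 225792*(-1/266) - 104272)/((2*1*√3)) = (-576 + 70756 + 16128/19 - 104272)/((2*√3)) = -105270*√3/19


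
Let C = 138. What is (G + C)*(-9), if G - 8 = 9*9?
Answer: -2043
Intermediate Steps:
G = 89 (G = 8 + 9*9 = 8 + 81 = 89)
(G + C)*(-9) = (89 + 138)*(-9) = 227*(-9) = -2043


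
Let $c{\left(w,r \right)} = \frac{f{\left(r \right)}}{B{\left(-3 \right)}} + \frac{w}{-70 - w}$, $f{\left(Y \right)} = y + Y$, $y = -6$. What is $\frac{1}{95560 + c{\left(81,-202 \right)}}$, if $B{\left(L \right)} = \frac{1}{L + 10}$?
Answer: $\frac{151}{14209623} \approx 1.0627 \cdot 10^{-5}$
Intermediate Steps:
$B{\left(L \right)} = \frac{1}{10 + L}$
$f{\left(Y \right)} = -6 + Y$
$c{\left(w,r \right)} = -42 + 7 r + \frac{w}{-70 - w}$ ($c{\left(w,r \right)} = \frac{-6 + r}{\frac{1}{10 - 3}} + \frac{w}{-70 - w} = \frac{-6 + r}{\frac{1}{7}} + \frac{w}{-70 - w} = \left(-6 + r\right) \frac{1}{\frac{1}{7}} + \frac{w}{-70 - w} = \left(-6 + r\right) 7 + \frac{w}{-70 - w} = \left(-42 + 7 r\right) + \frac{w}{-70 - w} = -42 + 7 r + \frac{w}{-70 - w}$)
$\frac{1}{95560 + c{\left(81,-202 \right)}} = \frac{1}{95560 + \frac{-2940 - 81 + 490 \left(-202\right) + 7 \cdot 81 \left(-6 - 202\right)}{70 + 81}} = \frac{1}{95560 + \frac{-2940 - 81 - 98980 + 7 \cdot 81 \left(-208\right)}{151}} = \frac{1}{95560 + \frac{-2940 - 81 - 98980 - 117936}{151}} = \frac{1}{95560 + \frac{1}{151} \left(-219937\right)} = \frac{1}{95560 - \frac{219937}{151}} = \frac{1}{\frac{14209623}{151}} = \frac{151}{14209623}$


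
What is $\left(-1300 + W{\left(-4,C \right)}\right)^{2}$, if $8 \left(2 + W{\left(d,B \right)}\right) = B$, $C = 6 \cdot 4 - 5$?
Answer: $\frac{108097609}{64} \approx 1.689 \cdot 10^{6}$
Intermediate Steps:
$C = 19$ ($C = 24 - 5 = 19$)
$W{\left(d,B \right)} = -2 + \frac{B}{8}$
$\left(-1300 + W{\left(-4,C \right)}\right)^{2} = \left(-1300 + \left(-2 + \frac{1}{8} \cdot 19\right)\right)^{2} = \left(-1300 + \left(-2 + \frac{19}{8}\right)\right)^{2} = \left(-1300 + \frac{3}{8}\right)^{2} = \left(- \frac{10397}{8}\right)^{2} = \frac{108097609}{64}$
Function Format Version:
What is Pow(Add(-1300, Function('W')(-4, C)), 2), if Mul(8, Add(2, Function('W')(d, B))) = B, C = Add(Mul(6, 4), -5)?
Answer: Rational(108097609, 64) ≈ 1.6890e+6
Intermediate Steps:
C = 19 (C = Add(24, -5) = 19)
Function('W')(d, B) = Add(-2, Mul(Rational(1, 8), B))
Pow(Add(-1300, Function('W')(-4, C)), 2) = Pow(Add(-1300, Add(-2, Mul(Rational(1, 8), 19))), 2) = Pow(Add(-1300, Add(-2, Rational(19, 8))), 2) = Pow(Add(-1300, Rational(3, 8)), 2) = Pow(Rational(-10397, 8), 2) = Rational(108097609, 64)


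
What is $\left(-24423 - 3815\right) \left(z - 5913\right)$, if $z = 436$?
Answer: $154659526$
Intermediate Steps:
$\left(-24423 - 3815\right) \left(z - 5913\right) = \left(-24423 - 3815\right) \left(436 - 5913\right) = \left(-28238\right) \left(-5477\right) = 154659526$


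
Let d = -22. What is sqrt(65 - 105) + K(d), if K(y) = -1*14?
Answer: -14 + 2*I*sqrt(10) ≈ -14.0 + 6.3246*I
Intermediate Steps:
K(y) = -14
sqrt(65 - 105) + K(d) = sqrt(65 - 105) - 14 = sqrt(-40) - 14 = 2*I*sqrt(10) - 14 = -14 + 2*I*sqrt(10)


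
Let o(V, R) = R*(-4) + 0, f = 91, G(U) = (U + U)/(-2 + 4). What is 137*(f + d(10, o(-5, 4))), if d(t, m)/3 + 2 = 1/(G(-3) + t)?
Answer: 81926/7 ≈ 11704.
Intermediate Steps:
G(U) = U (G(U) = (2*U)/2 = (2*U)*(½) = U)
o(V, R) = -4*R (o(V, R) = -4*R + 0 = -4*R)
d(t, m) = -6 + 3/(-3 + t)
137*(f + d(10, o(-5, 4))) = 137*(91 + 3*(7 - 2*10)/(-3 + 10)) = 137*(91 + 3*(7 - 20)/7) = 137*(91 + 3*(⅐)*(-13)) = 137*(91 - 39/7) = 137*(598/7) = 81926/7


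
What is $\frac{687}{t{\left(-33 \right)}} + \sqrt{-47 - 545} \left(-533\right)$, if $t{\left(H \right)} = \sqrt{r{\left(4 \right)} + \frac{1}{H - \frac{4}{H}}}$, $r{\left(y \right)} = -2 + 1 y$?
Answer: $\frac{687 \sqrt{2318645}}{2137} - 2132 i \sqrt{37} \approx 489.52 - 12968.0 i$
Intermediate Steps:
$r{\left(y \right)} = -2 + y$
$t{\left(H \right)} = \sqrt{2 + \frac{1}{H - \frac{4}{H}}}$ ($t{\left(H \right)} = \sqrt{\left(-2 + 4\right) + \frac{1}{H - \frac{4}{H}}} = \sqrt{2 + \frac{1}{H - \frac{4}{H}}}$)
$\frac{687}{t{\left(-33 \right)}} + \sqrt{-47 - 545} \left(-533\right) = \frac{687}{\sqrt{\frac{-8 - 33 + 2 \left(-33\right)^{2}}{-4 + \left(-33\right)^{2}}}} + \sqrt{-47 - 545} \left(-533\right) = \frac{687}{\sqrt{\frac{-8 - 33 + 2 \cdot 1089}{-4 + 1089}}} + \sqrt{-592} \left(-533\right) = \frac{687}{\sqrt{\frac{-8 - 33 + 2178}{1085}}} + 4 i \sqrt{37} \left(-533\right) = \frac{687}{\sqrt{\frac{1}{1085} \cdot 2137}} - 2132 i \sqrt{37} = \frac{687}{\sqrt{\frac{2137}{1085}}} - 2132 i \sqrt{37} = \frac{687}{\frac{1}{1085} \sqrt{2318645}} - 2132 i \sqrt{37} = 687 \frac{\sqrt{2318645}}{2137} - 2132 i \sqrt{37} = \frac{687 \sqrt{2318645}}{2137} - 2132 i \sqrt{37}$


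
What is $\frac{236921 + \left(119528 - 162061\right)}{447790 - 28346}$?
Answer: $\frac{48597}{104861} \approx 0.46344$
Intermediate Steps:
$\frac{236921 + \left(119528 - 162061\right)}{447790 - 28346} = \frac{236921 - 42533}{419444} = 194388 \cdot \frac{1}{419444} = \frac{48597}{104861}$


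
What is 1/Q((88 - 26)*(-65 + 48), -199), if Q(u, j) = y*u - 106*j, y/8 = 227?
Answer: -1/1892970 ≈ -5.2827e-7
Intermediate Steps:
y = 1816 (y = 8*227 = 1816)
Q(u, j) = -106*j + 1816*u (Q(u, j) = 1816*u - 106*j = -106*j + 1816*u)
1/Q((88 - 26)*(-65 + 48), -199) = 1/(-106*(-199) + 1816*((88 - 26)*(-65 + 48))) = 1/(21094 + 1816*(62*(-17))) = 1/(21094 + 1816*(-1054)) = 1/(21094 - 1914064) = 1/(-1892970) = -1/1892970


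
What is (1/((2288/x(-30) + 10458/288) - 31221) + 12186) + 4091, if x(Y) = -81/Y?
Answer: 213321559853/13105705 ≈ 16277.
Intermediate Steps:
(1/((2288/x(-30) + 10458/288) - 31221) + 12186) + 4091 = (1/((2288/((-81/(-30))) + 10458/288) - 31221) + 12186) + 4091 = (1/((2288/((-81*(-1/30))) + 10458*(1/288)) - 31221) + 12186) + 4091 = (1/((2288/(27/10) + 581/16) - 31221) + 12186) + 4091 = (1/((2288*(10/27) + 581/16) - 31221) + 12186) + 4091 = (1/((22880/27 + 581/16) - 31221) + 12186) + 4091 = (1/(381767/432 - 31221) + 12186) + 4091 = (1/(-13105705/432) + 12186) + 4091 = (-432/13105705 + 12186) + 4091 = 159706120698/13105705 + 4091 = 213321559853/13105705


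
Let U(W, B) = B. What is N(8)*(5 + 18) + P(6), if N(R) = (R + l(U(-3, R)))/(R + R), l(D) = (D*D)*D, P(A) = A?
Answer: 1507/2 ≈ 753.50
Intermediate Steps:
l(D) = D³ (l(D) = D²*D = D³)
N(R) = (R + R³)/(2*R) (N(R) = (R + R³)/(R + R) = (R + R³)/((2*R)) = (R + R³)*(1/(2*R)) = (R + R³)/(2*R))
N(8)*(5 + 18) + P(6) = (½ + (½)*8²)*(5 + 18) + 6 = (½ + (½)*64)*23 + 6 = (½ + 32)*23 + 6 = (65/2)*23 + 6 = 1495/2 + 6 = 1507/2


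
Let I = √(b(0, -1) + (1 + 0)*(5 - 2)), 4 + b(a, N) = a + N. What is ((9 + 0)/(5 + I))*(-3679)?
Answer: -18395/3 + 3679*I*√2/3 ≈ -6131.7 + 1734.3*I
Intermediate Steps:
b(a, N) = -4 + N + a (b(a, N) = -4 + (a + N) = -4 + (N + a) = -4 + N + a)
I = I*√2 (I = √((-4 - 1 + 0) + (1 + 0)*(5 - 2)) = √(-5 + 1*3) = √(-5 + 3) = √(-2) = I*√2 ≈ 1.4142*I)
((9 + 0)/(5 + I))*(-3679) = ((9 + 0)/(5 + I*√2))*(-3679) = (9/(5 + I*√2))*(-3679) = -33111/(5 + I*√2)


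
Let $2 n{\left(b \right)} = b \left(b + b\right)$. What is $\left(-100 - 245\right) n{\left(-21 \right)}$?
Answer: $-152145$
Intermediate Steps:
$n{\left(b \right)} = b^{2}$ ($n{\left(b \right)} = \frac{b \left(b + b\right)}{2} = \frac{b 2 b}{2} = \frac{2 b^{2}}{2} = b^{2}$)
$\left(-100 - 245\right) n{\left(-21 \right)} = \left(-100 - 245\right) \left(-21\right)^{2} = \left(-345\right) 441 = -152145$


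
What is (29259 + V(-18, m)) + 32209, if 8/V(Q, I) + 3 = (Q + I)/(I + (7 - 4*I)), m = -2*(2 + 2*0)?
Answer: 4855820/79 ≈ 61466.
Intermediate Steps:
m = -4 (m = -2*(2 + 0) = -2*2 = -4)
V(Q, I) = 8/(-3 + (I + Q)/(7 - 3*I)) (V(Q, I) = 8/(-3 + (Q + I)/(I + (7 - 4*I))) = 8/(-3 + (I + Q)/(7 - 3*I)))
(29259 + V(-18, m)) + 32209 = (29259 + 8*(7 - 3*(-4))/(-21 - 18 + 10*(-4))) + 32209 = (29259 + 8*(7 + 12)/(-21 - 18 - 40)) + 32209 = (29259 + 8*19/(-79)) + 32209 = (29259 + 8*(-1/79)*19) + 32209 = (29259 - 152/79) + 32209 = 2311309/79 + 32209 = 4855820/79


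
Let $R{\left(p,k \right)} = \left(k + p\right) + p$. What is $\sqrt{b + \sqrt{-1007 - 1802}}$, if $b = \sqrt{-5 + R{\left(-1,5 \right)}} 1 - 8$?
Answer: $\sqrt{-8 + 53 i + i \sqrt{2}} \approx 4.8476 + 5.6124 i$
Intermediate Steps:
$R{\left(p,k \right)} = k + 2 p$
$b = -8 + i \sqrt{2}$ ($b = \sqrt{-5 + \left(5 + 2 \left(-1\right)\right)} 1 - 8 = \sqrt{-5 + \left(5 - 2\right)} 1 - 8 = \sqrt{-5 + 3} \cdot 1 - 8 = \sqrt{-2} \cdot 1 - 8 = i \sqrt{2} \cdot 1 - 8 = i \sqrt{2} - 8 = -8 + i \sqrt{2} \approx -8.0 + 1.4142 i$)
$\sqrt{b + \sqrt{-1007 - 1802}} = \sqrt{\left(-8 + i \sqrt{2}\right) + \sqrt{-1007 - 1802}} = \sqrt{\left(-8 + i \sqrt{2}\right) + \sqrt{-2809}} = \sqrt{\left(-8 + i \sqrt{2}\right) + 53 i} = \sqrt{-8 + 53 i + i \sqrt{2}}$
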